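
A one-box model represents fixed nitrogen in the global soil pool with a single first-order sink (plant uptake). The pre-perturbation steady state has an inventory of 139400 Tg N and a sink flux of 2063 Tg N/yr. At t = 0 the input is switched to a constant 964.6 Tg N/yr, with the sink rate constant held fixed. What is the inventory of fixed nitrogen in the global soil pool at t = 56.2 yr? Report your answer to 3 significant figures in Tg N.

97500 Tg N

τ = M₀/F₀ = 139400/2063 = 67.57 yr; rate constant k = 1/τ.
New steady state M_∞ = F₁/k = F₁·τ = 964.6 × 67.57 = 65179 Tg N.
M(t) = M_∞ + (M₀ − M_∞)·e^(−t/τ); t/τ = 56.2/67.57 = 0.8317, so e^(−t/τ) = 0.4353.
M(t) = 65179 + 74220 × 0.4353 = 97488 Tg N.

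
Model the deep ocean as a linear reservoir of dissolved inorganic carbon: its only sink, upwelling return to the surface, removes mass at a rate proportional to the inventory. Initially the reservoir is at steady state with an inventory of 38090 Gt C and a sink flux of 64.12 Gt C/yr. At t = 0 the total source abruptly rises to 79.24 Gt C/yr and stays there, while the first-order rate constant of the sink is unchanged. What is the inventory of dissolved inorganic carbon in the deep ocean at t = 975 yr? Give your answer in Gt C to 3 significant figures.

Residence time τ = M₀/F₀ = 594.0 yr. The eventual steady state is M_∞ = M₀·(F₁/F₀) = 38090 × 79.24/64.12 = 47072 Gt C.
The anomaly ΔM(t) = M(t) − M_∞ decays as ΔM₀·e^(−t/τ) with ΔM₀ = 38090 − 47072 = −8982 Gt C.
At t = 975 yr, e^(−t/τ) = e^(−1.641) = 0.1937, so ΔM = −1740 Gt C and M = 47072 − 1740 = 45332 Gt C.

45300 Gt C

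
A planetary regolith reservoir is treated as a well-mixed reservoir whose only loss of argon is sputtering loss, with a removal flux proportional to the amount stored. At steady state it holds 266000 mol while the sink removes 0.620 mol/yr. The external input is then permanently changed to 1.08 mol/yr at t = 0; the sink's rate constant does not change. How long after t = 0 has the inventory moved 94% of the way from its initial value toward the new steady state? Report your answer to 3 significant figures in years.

1.21×10^6 yr

τ = M₀/F₀ = 266000/0.620 = 429000 yr.
The remaining gap fraction is e^(−t/τ); 94% covered ⇒ e^(−t/τ) = 0.0600.
t = −τ ln(0.0600) = 429000 × 2.813 = 1.207×10^6 yr.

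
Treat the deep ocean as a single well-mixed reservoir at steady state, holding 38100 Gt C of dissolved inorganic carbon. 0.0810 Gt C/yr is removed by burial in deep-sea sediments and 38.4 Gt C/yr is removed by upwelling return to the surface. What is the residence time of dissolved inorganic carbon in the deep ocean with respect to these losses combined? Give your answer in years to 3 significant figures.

Total removal = 0.08100 + 38.40 = 38.481 Gt C/yr.
τ = M / ΣF_out = 38100 / 38.481 = 990.1 yr.

990 yr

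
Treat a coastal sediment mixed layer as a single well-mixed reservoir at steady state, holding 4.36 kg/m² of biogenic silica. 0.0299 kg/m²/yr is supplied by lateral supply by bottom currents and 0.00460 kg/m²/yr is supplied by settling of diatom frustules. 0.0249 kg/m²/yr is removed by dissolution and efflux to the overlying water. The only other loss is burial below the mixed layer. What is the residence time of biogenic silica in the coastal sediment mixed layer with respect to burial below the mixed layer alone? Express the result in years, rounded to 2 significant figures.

At steady state ΣF_in = ΣF_out.
ΣF_in = 0.0299 + 0.00460 = 0.034500 kg/m²/yr.
Burial below the mixed layer flux = ΣF_in − (0.0249) = 0.034500 − 0.02490 = 0.009600 kg/m²/yr.
τ = M / F = 4.36 / 0.009600 = 454.2 yr.

450 yr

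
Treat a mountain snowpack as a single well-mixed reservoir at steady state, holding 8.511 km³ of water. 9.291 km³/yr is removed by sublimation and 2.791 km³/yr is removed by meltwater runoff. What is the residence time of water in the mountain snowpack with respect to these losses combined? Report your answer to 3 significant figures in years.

Total removal = 9.291 + 2.791 = 12.082 km³/yr.
τ = M / ΣF_out = 8.511 / 12.082 = 0.7044 yr.

0.704 yr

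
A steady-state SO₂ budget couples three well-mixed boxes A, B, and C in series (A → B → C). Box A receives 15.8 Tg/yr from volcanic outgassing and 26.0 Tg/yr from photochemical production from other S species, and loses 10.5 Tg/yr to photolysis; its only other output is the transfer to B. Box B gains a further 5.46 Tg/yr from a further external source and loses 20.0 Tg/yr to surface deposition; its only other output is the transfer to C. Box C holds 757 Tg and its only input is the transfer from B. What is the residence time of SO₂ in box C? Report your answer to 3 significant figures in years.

45.2 yr

Box A: F(A→B) = (15.8 + 26.0) − 10.5 = 31.300 Tg/yr.
Box B: F(B→C) = (31.300 + 5.46) − 20.0 = 16.760 Tg/yr.
Box C throughput = its input = 16.760 Tg/yr; τ = 757 / 16.760 = 45.17 yr.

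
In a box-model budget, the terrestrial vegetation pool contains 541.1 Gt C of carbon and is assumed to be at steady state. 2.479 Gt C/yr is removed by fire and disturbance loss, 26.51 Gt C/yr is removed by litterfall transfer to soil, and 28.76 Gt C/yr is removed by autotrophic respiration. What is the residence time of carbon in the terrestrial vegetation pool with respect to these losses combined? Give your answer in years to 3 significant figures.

Total removal = 2.479 + 26.51 + 28.76 = 57.749 Gt C/yr.
τ = M / ΣF_out = 541.1 / 57.749 = 9.370 yr.

9.37 yr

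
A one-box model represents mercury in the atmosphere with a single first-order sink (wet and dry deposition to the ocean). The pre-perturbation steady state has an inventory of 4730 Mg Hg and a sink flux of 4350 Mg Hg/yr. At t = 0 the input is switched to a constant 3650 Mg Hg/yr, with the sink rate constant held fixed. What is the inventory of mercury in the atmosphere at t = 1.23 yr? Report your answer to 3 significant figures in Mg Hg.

4210 Mg Hg

The sink rate constant is k = F₀/M₀ = 4350/4730 = 0.9197 yr⁻¹.
Solving dM/dt = F₁ − kM with M(0) = M₀ gives M(t) = F₁/k + (M₀ − F₁/k)·e^(−kt).
F₁/k = 3650/0.9197 = 3968.9 Mg Hg; kt = 0.9197 × 1.23 = 1.131, e^(−kt) = 0.3227.
M(1.23) = 3968.9 + (4730 − 3968.9) × 0.3227 = 3968.9 + 245.6 = 4214.4 Mg Hg.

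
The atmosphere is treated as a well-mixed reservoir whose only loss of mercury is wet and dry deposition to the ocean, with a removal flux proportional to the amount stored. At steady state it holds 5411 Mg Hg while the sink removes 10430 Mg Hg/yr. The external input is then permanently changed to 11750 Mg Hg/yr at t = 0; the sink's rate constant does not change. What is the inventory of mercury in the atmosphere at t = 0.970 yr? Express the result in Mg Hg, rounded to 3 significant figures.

5990 Mg Hg

The sink rate constant is k = F₀/M₀ = 10430/5411 = 1.928 yr⁻¹.
Solving dM/dt = F₁ − kM with M(0) = M₀ gives M(t) = F₁/k + (M₀ − F₁/k)·e^(−kt).
F₁/k = 11750/1.928 = 6095.8 Mg Hg; kt = 1.928 × 0.970 = 1.870, e^(−kt) = 0.1542.
M(0.970) = 6095.8 + (5411 − 6095.8) × 0.1542 = 6095.8 − 105.6 = 5990.2 Mg Hg.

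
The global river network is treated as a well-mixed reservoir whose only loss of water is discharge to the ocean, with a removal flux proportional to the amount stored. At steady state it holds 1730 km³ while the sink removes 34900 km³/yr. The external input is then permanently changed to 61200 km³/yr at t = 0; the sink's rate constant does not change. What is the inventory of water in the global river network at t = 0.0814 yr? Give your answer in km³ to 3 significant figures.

The sink rate constant is k = F₀/M₀ = 34900/1730 = 20.17 yr⁻¹.
Solving dM/dt = F₁ − kM with M(0) = M₀ gives M(t) = F₁/k + (M₀ − F₁/k)·e^(−kt).
F₁/k = 61200/20.17 = 3033.7 km³; kt = 20.17 × 0.0814 = 1.642, e^(−kt) = 0.1936.
M(0.0814) = 3033.7 + (1730 − 3033.7) × 0.1936 = 3033.7 − 252.4 = 2781.3 km³.

2780 km³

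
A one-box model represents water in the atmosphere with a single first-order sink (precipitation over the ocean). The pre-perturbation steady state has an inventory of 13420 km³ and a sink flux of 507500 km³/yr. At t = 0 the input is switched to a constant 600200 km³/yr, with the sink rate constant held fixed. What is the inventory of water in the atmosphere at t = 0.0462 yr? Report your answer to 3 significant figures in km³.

15400 km³

The sink rate constant is k = F₀/M₀ = 507500/13420 = 37.82 yr⁻¹.
Solving dM/dt = F₁ − kM with M(0) = M₀ gives M(t) = F₁/k + (M₀ − F₁/k)·e^(−kt).
F₁/k = 600200/37.82 = 15871 km³; kt = 37.82 × 0.0462 = 1.747, e^(−kt) = 0.1743.
M(0.0462) = 15871 + (13420 − 15871) × 0.1743 = 15871 − 427.2 = 15444 km³.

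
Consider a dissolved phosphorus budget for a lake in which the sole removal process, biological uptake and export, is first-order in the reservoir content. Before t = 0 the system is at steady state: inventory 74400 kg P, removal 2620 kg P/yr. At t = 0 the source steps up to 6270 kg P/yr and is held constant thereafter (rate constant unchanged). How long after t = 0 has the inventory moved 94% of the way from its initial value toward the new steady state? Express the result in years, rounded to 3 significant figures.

79.9 yr

τ = M₀/F₀ = 74400/2620 = 28.40 yr.
The remaining gap fraction is e^(−t/τ); 94% covered ⇒ e^(−t/τ) = 0.0600.
t = −τ ln(0.0600) = 28.40 × 2.813 = 79.89 yr.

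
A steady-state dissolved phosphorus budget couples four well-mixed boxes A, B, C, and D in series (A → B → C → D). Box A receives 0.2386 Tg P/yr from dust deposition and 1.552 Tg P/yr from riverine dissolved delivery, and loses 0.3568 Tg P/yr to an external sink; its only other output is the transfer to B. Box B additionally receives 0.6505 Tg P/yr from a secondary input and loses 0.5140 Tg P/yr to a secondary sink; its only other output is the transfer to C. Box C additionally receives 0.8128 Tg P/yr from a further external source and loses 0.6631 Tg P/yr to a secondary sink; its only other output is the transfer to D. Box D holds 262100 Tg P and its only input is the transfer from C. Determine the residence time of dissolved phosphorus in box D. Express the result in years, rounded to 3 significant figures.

Box A: F(A→B) = (0.2386 + 1.552) − 0.3568 = 1.4338 Tg P/yr.
Box B: F(B→C) = (1.4338 + 0.6505) − 0.5140 = 1.5703 Tg P/yr.
Box C: F(C→D) = (1.5703 + 0.8128) − 0.6631 = 1.7200 Tg P/yr.
Box D throughput = its input = 1.7200 Tg P/yr; τ = 262100 / 1.7200 = 152400 yr.

152000 yr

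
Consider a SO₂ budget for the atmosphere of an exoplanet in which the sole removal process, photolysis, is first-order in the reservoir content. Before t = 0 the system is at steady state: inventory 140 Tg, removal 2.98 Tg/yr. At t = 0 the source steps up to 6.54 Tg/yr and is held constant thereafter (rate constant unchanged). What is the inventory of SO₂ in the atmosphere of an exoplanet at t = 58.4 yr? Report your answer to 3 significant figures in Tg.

τ = M₀/F₀ = 140/2.98 = 46.98 yr; rate constant k = 1/τ.
New steady state M_∞ = F₁/k = F₁·τ = 6.54 × 46.98 = 307.25 Tg.
M(t) = M_∞ + (M₀ − M_∞)·e^(−t/τ); t/τ = 58.4/46.98 = 1.243, so e^(−t/τ) = 0.2885.
M(t) = 307.25 − 167.2 × 0.2885 = 259.00 Tg.

259 Tg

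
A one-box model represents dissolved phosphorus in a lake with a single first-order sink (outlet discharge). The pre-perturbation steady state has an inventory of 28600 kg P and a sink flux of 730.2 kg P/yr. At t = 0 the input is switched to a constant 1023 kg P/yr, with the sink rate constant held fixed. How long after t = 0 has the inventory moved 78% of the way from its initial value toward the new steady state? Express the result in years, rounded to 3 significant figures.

59.3 yr

τ = M₀/F₀ = 28600/730.2 = 39.17 yr.
The remaining gap fraction is e^(−t/τ); 78% covered ⇒ e^(−t/τ) = 0.220.
t = −τ ln(0.220) = 39.17 × 1.514 = 59.30 yr.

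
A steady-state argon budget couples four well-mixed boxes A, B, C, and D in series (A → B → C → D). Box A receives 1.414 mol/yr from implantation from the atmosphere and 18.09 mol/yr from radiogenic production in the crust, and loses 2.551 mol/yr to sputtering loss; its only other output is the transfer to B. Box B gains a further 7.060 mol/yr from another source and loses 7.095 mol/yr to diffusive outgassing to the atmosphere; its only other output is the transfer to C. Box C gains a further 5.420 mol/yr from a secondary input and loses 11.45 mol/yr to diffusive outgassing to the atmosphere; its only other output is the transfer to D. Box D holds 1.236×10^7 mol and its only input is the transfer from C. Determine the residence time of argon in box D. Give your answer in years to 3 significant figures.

Box A: F(A→B) = (1.414 + 18.09) − 2.551 = 16.953 mol/yr.
Box B: F(B→C) = (16.953 + 7.060) − 7.095 = 16.918 mol/yr.
Box C: F(C→D) = (16.918 + 5.420) − 11.45 = 10.888 mol/yr.
Box D throughput = its input = 10.888 mol/yr; τ = 1.236×10^7 / 10.888 = 1.135×10^6 yr.

1.14×10^6 yr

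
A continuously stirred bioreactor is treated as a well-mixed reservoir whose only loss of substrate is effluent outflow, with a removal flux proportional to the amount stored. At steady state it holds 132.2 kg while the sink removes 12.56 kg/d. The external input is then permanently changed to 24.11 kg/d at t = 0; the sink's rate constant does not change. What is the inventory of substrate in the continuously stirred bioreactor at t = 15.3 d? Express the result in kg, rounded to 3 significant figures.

The sink rate constant is k = F₀/M₀ = 12.56/132.2 = 0.09501 d⁻¹.
Solving dM/dt = F₁ − kM with M(0) = M₀ gives M(t) = F₁/k + (M₀ − F₁/k)·e^(−kt).
F₁/k = 24.11/0.09501 = 253.77 kg; kt = 0.09501 × 15.3 = 1.454, e^(−kt) = 0.2337.
M(15.3) = 253.77 + (132.2 − 253.77) × 0.2337 = 253.77 − 28.41 = 225.36 kg.

225 kg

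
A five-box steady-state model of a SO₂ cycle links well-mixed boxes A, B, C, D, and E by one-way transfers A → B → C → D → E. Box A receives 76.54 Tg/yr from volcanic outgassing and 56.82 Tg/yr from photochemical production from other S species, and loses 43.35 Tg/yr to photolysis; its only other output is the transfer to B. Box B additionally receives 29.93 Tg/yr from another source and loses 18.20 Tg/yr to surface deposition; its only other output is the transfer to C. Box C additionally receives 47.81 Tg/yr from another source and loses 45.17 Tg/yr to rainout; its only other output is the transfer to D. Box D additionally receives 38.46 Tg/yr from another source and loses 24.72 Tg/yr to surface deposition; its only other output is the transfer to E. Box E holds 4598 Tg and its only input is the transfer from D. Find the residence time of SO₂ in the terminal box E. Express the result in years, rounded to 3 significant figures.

Box A: F(A→B) = (76.54 + 56.82) − 43.35 = 90.010 Tg/yr.
Box B: F(B→C) = (90.010 + 29.93) − 18.20 = 101.74 Tg/yr.
Box C: F(C→D) = (101.74 + 47.81) − 45.17 = 104.38 Tg/yr.
Box D: F(D→E) = (104.38 + 38.46) − 24.72 = 118.12 Tg/yr.
Box E throughput = its input = 118.12 Tg/yr; τ = 4598 / 118.12 = 38.93 yr.

38.9 yr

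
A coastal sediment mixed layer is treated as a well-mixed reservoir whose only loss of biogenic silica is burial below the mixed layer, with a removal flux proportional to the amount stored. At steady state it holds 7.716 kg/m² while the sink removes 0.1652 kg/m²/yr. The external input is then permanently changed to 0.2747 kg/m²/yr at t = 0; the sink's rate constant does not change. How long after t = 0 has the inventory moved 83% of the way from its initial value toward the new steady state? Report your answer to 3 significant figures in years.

82.8 yr

τ = M₀/F₀ = 7.716/0.1652 = 46.71 yr.
The remaining gap fraction is e^(−t/τ); 83% covered ⇒ e^(−t/τ) = 0.170.
t = −τ ln(0.170) = 46.71 × 1.772 = 82.76 yr.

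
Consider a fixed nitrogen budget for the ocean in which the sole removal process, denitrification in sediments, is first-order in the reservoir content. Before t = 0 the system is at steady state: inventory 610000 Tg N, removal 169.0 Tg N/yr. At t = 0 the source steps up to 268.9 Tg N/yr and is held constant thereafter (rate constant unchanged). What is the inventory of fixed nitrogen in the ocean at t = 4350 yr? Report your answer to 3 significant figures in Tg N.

Residence time τ = M₀/F₀ = 3609 yr. The eventual steady state is M_∞ = M₀·(F₁/F₀) = 610000 × 268.9/169.0 = 970590 Tg N.
The anomaly ΔM(t) = M(t) − M_∞ decays as ΔM₀·e^(−t/τ) with ΔM₀ = 610000 − 970590 = −360600 Tg N.
At t = 4350 yr, e^(−t/τ) = e^(−1.205) = 0.2996, so ΔM = −108000 Tg N and M = 970590 − 108000 = 862540 Tg N.

863000 Tg N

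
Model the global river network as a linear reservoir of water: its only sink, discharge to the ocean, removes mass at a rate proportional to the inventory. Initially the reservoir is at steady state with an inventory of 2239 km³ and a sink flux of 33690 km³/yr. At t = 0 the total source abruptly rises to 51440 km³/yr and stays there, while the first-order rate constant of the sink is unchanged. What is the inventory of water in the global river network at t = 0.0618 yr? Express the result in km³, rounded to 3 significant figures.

Residence time τ = M₀/F₀ = 0.06646 yr. The eventual steady state is M_∞ = M₀·(F₁/F₀) = 2239 × 51440/33690 = 3418.6 km³.
The anomaly ΔM(t) = M(t) − M_∞ decays as ΔM₀·e^(−t/τ) with ΔM₀ = 2239 − 3418.6 = −1180 km³.
At t = 0.0618 yr, e^(−t/τ) = e^(−0.9299) = 0.3946, so ΔM = −465.5 km³ and M = 3418.6 − 465.5 = 2953.2 km³.

2950 km³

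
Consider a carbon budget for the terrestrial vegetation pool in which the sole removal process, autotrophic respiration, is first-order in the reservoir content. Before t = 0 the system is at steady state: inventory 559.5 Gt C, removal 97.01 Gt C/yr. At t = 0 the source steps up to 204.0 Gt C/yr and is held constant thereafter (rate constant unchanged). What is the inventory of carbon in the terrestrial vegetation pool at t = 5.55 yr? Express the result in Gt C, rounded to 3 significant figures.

941 Gt C

τ = M₀/F₀ = 559.5/97.01 = 5.767 yr; rate constant k = 1/τ.
New steady state M_∞ = F₁/k = F₁·τ = 204.0 × 5.767 = 1176.6 Gt C.
M(t) = M_∞ + (M₀ − M_∞)·e^(−t/τ); t/τ = 5.55/5.767 = 0.9623, so e^(−t/τ) = 0.3820.
M(t) = 1176.6 − 617.1 × 0.3820 = 940.83 Gt C.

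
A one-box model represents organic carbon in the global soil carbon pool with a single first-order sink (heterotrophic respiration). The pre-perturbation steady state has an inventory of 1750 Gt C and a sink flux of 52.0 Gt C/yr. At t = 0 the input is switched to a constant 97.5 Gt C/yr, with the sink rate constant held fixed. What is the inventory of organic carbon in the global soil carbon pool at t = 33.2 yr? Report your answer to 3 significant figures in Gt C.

The sink rate constant is k = F₀/M₀ = 52.0/1750 = 0.02971 yr⁻¹.
Solving dM/dt = F₁ − kM with M(0) = M₀ gives M(t) = F₁/k + (M₀ − F₁/k)·e^(−kt).
F₁/k = 97.5/0.02971 = 3281.2 Gt C; kt = 0.02971 × 33.2 = 0.9865, e^(−kt) = 0.3729.
M(33.2) = 3281.2 + (1750 − 3281.2) × 0.3729 = 3281.2 − 571.0 = 2710.3 Gt C.

2710 Gt C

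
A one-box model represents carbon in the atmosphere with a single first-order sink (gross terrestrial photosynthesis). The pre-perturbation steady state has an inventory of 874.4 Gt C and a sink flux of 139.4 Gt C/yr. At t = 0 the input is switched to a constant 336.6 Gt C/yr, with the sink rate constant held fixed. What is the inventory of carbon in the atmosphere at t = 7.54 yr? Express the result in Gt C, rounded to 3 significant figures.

1740 Gt C

Residence time τ = M₀/F₀ = 6.273 yr. The eventual steady state is M_∞ = M₀·(F₁/F₀) = 874.4 × 336.6/139.4 = 2111.4 Gt C.
The anomaly ΔM(t) = M(t) − M_∞ decays as ΔM₀·e^(−t/τ) with ΔM₀ = 874.4 − 2111.4 = −1237 Gt C.
At t = 7.54 yr, e^(−t/τ) = e^(−1.202) = 0.3006, so ΔM = −371.8 Gt C and M = 2111.4 − 371.8 = 1739.6 Gt C.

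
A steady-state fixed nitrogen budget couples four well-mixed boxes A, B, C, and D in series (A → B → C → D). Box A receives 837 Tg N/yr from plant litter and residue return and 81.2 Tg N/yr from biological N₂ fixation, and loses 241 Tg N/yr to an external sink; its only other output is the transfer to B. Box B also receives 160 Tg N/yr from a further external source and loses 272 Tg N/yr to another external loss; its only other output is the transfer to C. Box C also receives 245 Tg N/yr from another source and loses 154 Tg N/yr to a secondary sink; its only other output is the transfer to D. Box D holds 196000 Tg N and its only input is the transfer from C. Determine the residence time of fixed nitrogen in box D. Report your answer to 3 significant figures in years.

Box A: F(A→B) = (837 + 81.2) − 241 = 677.20 Tg N/yr.
Box B: F(B→C) = (677.20 + 160) − 272 = 565.20 Tg N/yr.
Box C: F(C→D) = (565.20 + 245) − 154 = 656.20 Tg N/yr.
Box D throughput = its input = 656.20 Tg N/yr; τ = 196000 / 656.20 = 298.7 yr.

299 yr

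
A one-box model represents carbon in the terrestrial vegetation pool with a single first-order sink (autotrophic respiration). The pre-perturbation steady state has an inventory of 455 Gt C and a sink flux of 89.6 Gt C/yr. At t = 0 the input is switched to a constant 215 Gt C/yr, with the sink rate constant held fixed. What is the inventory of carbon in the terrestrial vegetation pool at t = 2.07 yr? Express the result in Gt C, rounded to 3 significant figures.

The sink rate constant is k = F₀/M₀ = 89.6/455 = 0.1969 yr⁻¹.
Solving dM/dt = F₁ − kM with M(0) = M₀ gives M(t) = F₁/k + (M₀ − F₁/k)·e^(−kt).
F₁/k = 215/0.1969 = 1091.8 Gt C; kt = 0.1969 × 2.07 = 0.4076, e^(−kt) = 0.6652.
M(2.07) = 1091.8 + (455 − 1091.8) × 0.6652 = 1091.8 − 423.6 = 668.18 Gt C.

668 Gt C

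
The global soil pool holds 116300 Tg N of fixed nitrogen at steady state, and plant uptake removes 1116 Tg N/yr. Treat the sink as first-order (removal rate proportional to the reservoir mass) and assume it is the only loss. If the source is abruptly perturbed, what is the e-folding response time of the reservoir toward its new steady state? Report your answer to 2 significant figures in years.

100 yr

For a linear reservoir the response time equals the residence time τ = M/F.
τ = 116300 / 1116 = 104.2 yr.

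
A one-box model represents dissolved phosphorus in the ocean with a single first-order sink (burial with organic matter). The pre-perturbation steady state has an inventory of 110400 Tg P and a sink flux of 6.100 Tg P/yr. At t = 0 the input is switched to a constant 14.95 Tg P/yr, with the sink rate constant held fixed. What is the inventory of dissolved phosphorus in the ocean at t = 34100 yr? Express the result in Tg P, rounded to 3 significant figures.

τ = M₀/F₀ = 110400/6.100 = 18100 yr; rate constant k = 1/τ.
New steady state M_∞ = F₁/k = F₁·τ = 14.95 × 18100 = 270570 Tg P.
M(t) = M_∞ + (M₀ − M_∞)·e^(−t/τ); t/τ = 34100/18100 = 1.884, so e^(−t/τ) = 0.1520.
M(t) = 270570 − 160200 × 0.1520 = 246230 Tg P.

246000 Tg P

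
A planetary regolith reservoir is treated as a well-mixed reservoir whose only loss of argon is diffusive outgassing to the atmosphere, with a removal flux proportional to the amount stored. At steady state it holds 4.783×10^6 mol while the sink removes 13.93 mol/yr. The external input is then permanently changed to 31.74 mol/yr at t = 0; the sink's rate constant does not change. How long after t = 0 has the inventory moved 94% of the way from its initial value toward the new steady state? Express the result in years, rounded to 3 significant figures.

966000 yr

τ = M₀/F₀ = 4.783×10^6/13.93 = 343400 yr.
The remaining gap fraction is e^(−t/τ); 94% covered ⇒ e^(−t/τ) = 0.0600.
t = −τ ln(0.0600) = 343400 × 2.813 = 966000 yr.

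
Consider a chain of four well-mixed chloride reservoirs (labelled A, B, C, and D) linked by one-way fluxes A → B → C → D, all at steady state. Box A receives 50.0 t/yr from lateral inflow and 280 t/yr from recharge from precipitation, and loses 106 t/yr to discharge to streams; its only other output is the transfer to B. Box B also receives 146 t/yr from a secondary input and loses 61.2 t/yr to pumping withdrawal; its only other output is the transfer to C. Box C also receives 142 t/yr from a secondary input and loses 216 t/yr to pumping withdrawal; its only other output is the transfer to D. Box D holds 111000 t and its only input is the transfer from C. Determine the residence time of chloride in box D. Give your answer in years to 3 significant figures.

Box A: F(A→B) = (50.0 + 280) − 106 = 224.00 t/yr.
Box B: F(B→C) = (224.00 + 146) − 61.2 = 308.80 t/yr.
Box C: F(C→D) = (308.80 + 142) − 216 = 234.80 t/yr.
Box D throughput = its input = 234.80 t/yr; τ = 111000 / 234.80 = 472.7 yr.

473 yr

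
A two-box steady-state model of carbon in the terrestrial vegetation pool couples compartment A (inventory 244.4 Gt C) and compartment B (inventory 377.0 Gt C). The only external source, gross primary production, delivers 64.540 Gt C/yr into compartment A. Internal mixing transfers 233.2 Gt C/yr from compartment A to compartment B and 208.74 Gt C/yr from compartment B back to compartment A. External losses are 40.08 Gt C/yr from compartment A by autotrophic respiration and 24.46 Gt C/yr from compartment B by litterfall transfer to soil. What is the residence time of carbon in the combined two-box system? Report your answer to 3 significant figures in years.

9.63 yr

Residence time in the combined system uses the total inventory and the total *external* removal — internal exchanges between the two boxes cancel.
M_total = 244.4 + 377.0 = 621.40 Gt C.
ΣF_external_out = 40.08 + 24.46 = 64.540 Gt C/yr.
τ = M_total / ΣF_ext = 621.40 / 64.540 = 9.628 yr.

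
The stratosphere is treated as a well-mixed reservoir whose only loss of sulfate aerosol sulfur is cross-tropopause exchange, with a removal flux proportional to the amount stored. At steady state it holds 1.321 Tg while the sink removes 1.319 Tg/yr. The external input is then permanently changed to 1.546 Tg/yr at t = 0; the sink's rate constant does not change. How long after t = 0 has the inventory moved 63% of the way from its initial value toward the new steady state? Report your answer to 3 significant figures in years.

τ = M₀/F₀ = 1.321/1.319 = 1.002 yr.
The remaining gap fraction is e^(−t/τ); 63% covered ⇒ e^(−t/τ) = 0.370.
t = −τ ln(0.370) = 1.002 × 0.9943 = 0.9958 yr.

0.996 yr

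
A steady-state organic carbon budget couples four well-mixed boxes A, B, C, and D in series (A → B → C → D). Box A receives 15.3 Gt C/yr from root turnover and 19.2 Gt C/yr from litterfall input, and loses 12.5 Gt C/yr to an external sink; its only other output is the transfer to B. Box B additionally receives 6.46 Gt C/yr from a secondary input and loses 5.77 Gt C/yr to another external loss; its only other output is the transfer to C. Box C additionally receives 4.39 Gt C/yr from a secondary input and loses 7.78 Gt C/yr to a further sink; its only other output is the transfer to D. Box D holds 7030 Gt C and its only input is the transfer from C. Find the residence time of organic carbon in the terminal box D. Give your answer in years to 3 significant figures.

Box A: F(A→B) = (15.3 + 19.2) − 12.5 = 22.000 Gt C/yr.
Box B: F(B→C) = (22.000 + 6.46) − 5.77 = 22.690 Gt C/yr.
Box C: F(C→D) = (22.690 + 4.39) − 7.78 = 19.300 Gt C/yr.
Box D throughput = its input = 19.300 Gt C/yr; τ = 7030 / 19.300 = 364.2 yr.

364 yr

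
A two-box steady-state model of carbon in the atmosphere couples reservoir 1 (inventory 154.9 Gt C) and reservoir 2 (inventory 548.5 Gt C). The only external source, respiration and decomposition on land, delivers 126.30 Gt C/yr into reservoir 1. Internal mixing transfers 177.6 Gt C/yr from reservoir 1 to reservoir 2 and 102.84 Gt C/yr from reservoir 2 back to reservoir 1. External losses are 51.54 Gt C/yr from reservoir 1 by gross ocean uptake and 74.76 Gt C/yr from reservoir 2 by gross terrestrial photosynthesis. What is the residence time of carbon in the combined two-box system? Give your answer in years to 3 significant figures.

For the system as a whole, the A↔B exchange is internal and contributes nothing to the throughput; only the external sinks remove mass.
M_total = 154.9 + 548.5 = 703.40 Gt C.
ΣF_external_out = 51.54 + 74.76 = 126.30 Gt C/yr.
τ = M_total / ΣF_ext = 703.40 / 126.30 = 5.569 yr.

5.57 yr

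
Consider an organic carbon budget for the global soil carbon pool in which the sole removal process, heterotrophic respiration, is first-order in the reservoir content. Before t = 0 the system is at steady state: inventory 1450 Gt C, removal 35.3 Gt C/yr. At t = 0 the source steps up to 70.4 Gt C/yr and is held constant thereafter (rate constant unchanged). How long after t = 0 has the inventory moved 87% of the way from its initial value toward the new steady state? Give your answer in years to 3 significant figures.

83.8 yr

τ = M₀/F₀ = 1450/35.3 = 41.08 yr.
The remaining gap fraction is e^(−t/τ); 87% covered ⇒ e^(−t/τ) = 0.130.
t = −τ ln(0.130) = 41.08 × 2.040 = 83.81 yr.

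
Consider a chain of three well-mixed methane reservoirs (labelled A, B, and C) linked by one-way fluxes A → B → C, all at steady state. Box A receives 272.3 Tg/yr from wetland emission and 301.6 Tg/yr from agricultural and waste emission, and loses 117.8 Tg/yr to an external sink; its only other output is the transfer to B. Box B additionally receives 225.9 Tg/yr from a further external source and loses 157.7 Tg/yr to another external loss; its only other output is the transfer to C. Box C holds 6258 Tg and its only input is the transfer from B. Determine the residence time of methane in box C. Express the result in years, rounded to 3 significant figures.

Box A: F(A→B) = (272.3 + 301.6) − 117.8 = 456.10 Tg/yr.
Box B: F(B→C) = (456.10 + 225.9) − 157.7 = 524.30 Tg/yr.
Box C throughput = its input = 524.30 Tg/yr; τ = 6258 / 524.30 = 11.94 yr.

11.9 yr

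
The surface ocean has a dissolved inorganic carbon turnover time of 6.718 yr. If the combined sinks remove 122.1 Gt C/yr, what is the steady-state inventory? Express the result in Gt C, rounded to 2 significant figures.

τ = M/F ⇒ M = τ × F = 6.718 × 122.1 = 820.3 Gt C.

820 Gt C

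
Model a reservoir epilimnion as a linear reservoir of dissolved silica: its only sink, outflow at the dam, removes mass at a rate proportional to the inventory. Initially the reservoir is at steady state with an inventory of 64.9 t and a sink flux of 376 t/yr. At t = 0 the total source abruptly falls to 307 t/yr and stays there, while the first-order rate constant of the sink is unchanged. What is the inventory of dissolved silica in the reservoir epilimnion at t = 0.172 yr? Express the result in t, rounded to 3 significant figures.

57.4 t

Residence time τ = M₀/F₀ = 0.1726 yr. The eventual steady state is M_∞ = M₀·(F₁/F₀) = 64.9 × 307/376 = 52.990 t.
The anomaly ΔM(t) = M(t) − M_∞ decays as ΔM₀·e^(−t/τ) with ΔM₀ = 64.9 − 52.990 = 11.91 t.
At t = 0.172 yr, e^(−t/τ) = e^(−0.9965) = 0.3692, so ΔM = 4.397 t and M = 52.990 + 4.397 = 57.387 t.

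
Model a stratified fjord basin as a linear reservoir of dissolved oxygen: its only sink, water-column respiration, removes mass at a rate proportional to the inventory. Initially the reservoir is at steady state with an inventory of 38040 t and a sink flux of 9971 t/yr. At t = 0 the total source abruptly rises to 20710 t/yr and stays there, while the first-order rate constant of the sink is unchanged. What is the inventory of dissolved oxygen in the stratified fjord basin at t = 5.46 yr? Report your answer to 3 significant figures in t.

The sink rate constant is k = F₀/M₀ = 9971/38040 = 0.2621 yr⁻¹.
Solving dM/dt = F₁ − kM with M(0) = M₀ gives M(t) = F₁/k + (M₀ − F₁/k)·e^(−kt).
F₁/k = 20710/0.2621 = 79010 t; kt = 0.2621 × 5.46 = 1.431, e^(−kt) = 0.2390.
M(5.46) = 79010 + (38040 − 79010) × 0.2390 = 79010 − 9793 = 69217 t.

69200 t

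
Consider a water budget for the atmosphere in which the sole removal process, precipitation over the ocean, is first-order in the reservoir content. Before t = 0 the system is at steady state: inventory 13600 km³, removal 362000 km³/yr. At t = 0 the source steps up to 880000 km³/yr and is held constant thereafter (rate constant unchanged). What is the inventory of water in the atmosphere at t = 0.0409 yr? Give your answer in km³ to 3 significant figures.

τ = M₀/F₀ = 13600/362000 = 0.03757 yr; rate constant k = 1/τ.
New steady state M_∞ = F₁/k = F₁·τ = 880000 × 0.03757 = 33061 km³.
M(t) = M_∞ + (M₀ − M_∞)·e^(−t/τ); t/τ = 0.0409/0.03757 = 1.089, so e^(−t/τ) = 0.3367.
M(t) = 33061 − 19460 × 0.3367 = 26509 km³.

26500 km³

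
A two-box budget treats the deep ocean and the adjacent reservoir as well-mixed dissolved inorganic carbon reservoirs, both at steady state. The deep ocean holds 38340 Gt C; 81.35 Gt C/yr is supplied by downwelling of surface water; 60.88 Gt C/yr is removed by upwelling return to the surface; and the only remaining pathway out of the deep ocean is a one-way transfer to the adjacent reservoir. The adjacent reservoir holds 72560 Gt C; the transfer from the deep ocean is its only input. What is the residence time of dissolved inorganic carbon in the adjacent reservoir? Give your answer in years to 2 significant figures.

3500 yr

Balance the deep ocean: ΣF_in = 81.350 Gt C/yr.
Transfer to the adjacent reservoir = ΣF_in − (60.88) = 20.470 Gt C/yr.
At steady state the output of the adjacent reservoir equals its input, 20.470 Gt C/yr.
τ = M / F = 72560 / 20.470 = 3545 yr.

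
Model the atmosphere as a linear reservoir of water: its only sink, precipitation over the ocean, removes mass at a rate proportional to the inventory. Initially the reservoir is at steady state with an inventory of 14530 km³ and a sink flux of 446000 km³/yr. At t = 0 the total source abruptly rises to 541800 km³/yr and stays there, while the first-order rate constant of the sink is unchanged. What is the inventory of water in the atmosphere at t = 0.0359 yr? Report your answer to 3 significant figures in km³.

τ = M₀/F₀ = 14530/446000 = 0.03258 yr; rate constant k = 1/τ.
New steady state M_∞ = F₁/k = F₁·τ = 541800 × 0.03258 = 17651 km³.
M(t) = M_∞ + (M₀ − M_∞)·e^(−t/τ); t/τ = 0.0359/0.03258 = 1.102, so e^(−t/τ) = 0.3322.
M(t) = 17651 − 3121 × 0.3322 = 16614 km³.

16600 km³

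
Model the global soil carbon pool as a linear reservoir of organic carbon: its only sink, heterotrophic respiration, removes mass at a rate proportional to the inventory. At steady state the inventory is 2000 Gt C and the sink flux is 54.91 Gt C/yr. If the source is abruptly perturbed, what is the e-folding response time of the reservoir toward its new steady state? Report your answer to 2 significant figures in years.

For a linear reservoir the response time equals the residence time τ = M/F.
τ = 2000 / 54.91 = 36.42 yr.

36 yr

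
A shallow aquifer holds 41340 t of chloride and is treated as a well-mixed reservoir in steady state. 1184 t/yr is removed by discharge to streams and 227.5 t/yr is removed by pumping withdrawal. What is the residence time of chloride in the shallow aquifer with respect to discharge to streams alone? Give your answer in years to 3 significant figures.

34.9 yr

Residence time with respect to a single sink: τ = M / F_sink.
τ = 41340 / 1184 = 34.92 yr.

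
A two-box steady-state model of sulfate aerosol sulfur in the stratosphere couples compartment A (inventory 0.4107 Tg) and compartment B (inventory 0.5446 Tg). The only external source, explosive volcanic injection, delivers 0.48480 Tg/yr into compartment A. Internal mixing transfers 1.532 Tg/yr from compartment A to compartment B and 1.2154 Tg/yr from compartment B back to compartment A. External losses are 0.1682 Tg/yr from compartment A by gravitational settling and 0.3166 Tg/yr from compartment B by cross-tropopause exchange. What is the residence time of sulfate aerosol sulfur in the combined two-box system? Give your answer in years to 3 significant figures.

1.97 yr

For the system as a whole, the A↔B exchange is internal and contributes nothing to the throughput; only the external sinks remove mass.
M_total = 0.4107 + 0.5446 = 0.95530 Tg.
ΣF_external_out = 0.1682 + 0.3166 = 0.48480 Tg/yr.
τ = M_total / ΣF_ext = 0.95530 / 0.48480 = 1.971 yr.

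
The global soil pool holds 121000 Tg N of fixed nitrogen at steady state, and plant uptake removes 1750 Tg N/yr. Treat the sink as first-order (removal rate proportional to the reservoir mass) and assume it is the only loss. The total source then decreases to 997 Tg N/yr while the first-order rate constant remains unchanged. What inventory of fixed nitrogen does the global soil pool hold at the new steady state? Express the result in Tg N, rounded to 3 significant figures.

Rate constant k = F/M = 1750 / 121000 = 0.01446 yr⁻¹.
At the new steady state, source = k·M_new ⇒ M_new = 997 / 0.01446 = 68940 Tg N.
(Equivalently M_new = M × F_new/F_old = 121000 × 997/1750.)

68900 Tg N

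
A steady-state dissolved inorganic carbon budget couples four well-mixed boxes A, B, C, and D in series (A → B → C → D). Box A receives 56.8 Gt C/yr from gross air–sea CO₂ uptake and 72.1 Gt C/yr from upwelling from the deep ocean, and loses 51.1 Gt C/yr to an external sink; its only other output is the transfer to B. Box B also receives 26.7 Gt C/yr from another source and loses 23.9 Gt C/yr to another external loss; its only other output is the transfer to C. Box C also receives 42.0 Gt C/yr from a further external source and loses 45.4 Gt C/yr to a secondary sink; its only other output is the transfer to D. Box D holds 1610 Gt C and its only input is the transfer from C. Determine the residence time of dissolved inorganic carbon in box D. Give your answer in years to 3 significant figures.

20.9 yr

Box A: F(A→B) = (56.8 + 72.1) − 51.1 = 77.800 Gt C/yr.
Box B: F(B→C) = (77.800 + 26.7) − 23.9 = 80.600 Gt C/yr.
Box C: F(C→D) = (80.600 + 42.0) − 45.4 = 77.200 Gt C/yr.
Box D throughput = its input = 77.200 Gt C/yr; τ = 1610 / 77.200 = 20.85 yr.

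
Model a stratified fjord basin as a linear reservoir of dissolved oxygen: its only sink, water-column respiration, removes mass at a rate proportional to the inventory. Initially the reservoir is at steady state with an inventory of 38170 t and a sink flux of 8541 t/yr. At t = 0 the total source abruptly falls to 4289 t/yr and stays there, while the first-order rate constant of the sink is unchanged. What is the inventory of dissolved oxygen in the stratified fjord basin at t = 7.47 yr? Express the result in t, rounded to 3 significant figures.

22700 t

τ = M₀/F₀ = 38170/8541 = 4.469 yr; rate constant k = 1/τ.
New steady state M_∞ = F₁/k = F₁·τ = 4289 × 4.469 = 19168 t.
M(t) = M_∞ + (M₀ − M_∞)·e^(−t/τ); t/τ = 7.47/4.469 = 1.672, so e^(−t/τ) = 0.1880.
M(t) = 19168 + 19000 × 0.1880 = 22739 t.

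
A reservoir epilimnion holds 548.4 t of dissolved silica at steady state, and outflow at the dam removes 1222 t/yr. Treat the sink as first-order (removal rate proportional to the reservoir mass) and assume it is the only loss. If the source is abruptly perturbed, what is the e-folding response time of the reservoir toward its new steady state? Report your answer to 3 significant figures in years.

0.449 yr

For a linear reservoir the response time equals the residence time τ = M/F.
τ = 548.4 / 1222 = 0.4488 yr.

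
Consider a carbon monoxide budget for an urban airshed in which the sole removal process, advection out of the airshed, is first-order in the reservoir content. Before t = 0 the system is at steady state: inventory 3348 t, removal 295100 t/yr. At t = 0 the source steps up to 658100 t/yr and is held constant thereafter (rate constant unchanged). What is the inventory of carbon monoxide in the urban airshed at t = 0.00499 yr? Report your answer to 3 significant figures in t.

4810 t

The sink rate constant is k = F₀/M₀ = 295100/3348 = 88.14 yr⁻¹.
Solving dM/dt = F₁ − kM with M(0) = M₀ gives M(t) = F₁/k + (M₀ − F₁/k)·e^(−kt).
F₁/k = 658100/88.14 = 7466.3 t; kt = 88.14 × 0.00499 = 0.4398, e^(−kt) = 0.6441.
M(0.00499) = 7466.3 + (3348 − 7466.3) × 0.6441 = 7466.3 − 2653 = 4813.5 t.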